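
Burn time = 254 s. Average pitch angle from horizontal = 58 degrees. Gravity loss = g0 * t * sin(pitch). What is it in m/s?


GL = 9.81 * 254 * sin(58 deg) = 2113 m/s

2113 m/s


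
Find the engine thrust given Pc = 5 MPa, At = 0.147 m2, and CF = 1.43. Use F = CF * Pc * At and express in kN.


F = 1.43 * 5e6 * 0.147 = 1.0510e+06 N = 1051.0 kN

1051.0 kN


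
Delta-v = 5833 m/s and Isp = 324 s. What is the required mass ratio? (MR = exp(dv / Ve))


Ve = 324 * 9.81 = 3178.44 m/s
MR = exp(5833 / 3178.44) = 6.266

6.266


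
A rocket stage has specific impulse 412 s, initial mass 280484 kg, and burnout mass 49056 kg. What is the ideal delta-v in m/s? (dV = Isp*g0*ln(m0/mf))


Ve = 412 * 9.81 = 4041.72 m/s
dV = 4041.72 * ln(280484/49056) = 7047 m/s

7047 m/s


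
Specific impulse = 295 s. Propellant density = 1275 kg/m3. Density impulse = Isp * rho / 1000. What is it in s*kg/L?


rho*Isp = 295 * 1275 / 1000 = 376 s*kg/L

376 s*kg/L


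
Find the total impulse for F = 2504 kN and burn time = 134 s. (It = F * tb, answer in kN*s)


It = 2504 * 134 = 335536 kN*s

335536 kN*s


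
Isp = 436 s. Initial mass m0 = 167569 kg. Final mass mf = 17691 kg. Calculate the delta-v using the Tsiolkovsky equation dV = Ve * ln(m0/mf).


Ve = 436 * 9.81 = 4277.16 m/s
dV = 4277.16 * ln(167569/17691) = 9617 m/s

9617 m/s


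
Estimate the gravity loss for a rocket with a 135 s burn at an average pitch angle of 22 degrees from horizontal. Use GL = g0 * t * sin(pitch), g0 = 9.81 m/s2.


GL = 9.81 * 135 * sin(22 deg) = 496 m/s

496 m/s


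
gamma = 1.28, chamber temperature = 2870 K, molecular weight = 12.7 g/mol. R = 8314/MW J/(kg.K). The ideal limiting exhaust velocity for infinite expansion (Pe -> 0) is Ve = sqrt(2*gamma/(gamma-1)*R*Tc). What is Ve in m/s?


R = 8314 / 12.7 = 654.65 J/(kg.K)
Ve = sqrt(2 * 1.28 / (1.28 - 1) * 654.65 * 2870) = 4145 m/s

4145 m/s


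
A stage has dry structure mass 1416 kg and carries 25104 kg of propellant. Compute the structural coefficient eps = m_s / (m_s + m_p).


eps = 1416 / (1416 + 25104) = 0.0534

0.0534


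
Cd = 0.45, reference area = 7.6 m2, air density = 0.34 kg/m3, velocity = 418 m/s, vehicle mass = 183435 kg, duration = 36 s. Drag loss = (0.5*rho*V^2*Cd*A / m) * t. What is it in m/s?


D = 0.5 * 0.34 * 418^2 * 0.45 * 7.6 = 101584.53 N
a = 101584.53 / 183435 = 0.5538 m/s2
dV = 0.5538 * 36 = 19.9 m/s

19.9 m/s


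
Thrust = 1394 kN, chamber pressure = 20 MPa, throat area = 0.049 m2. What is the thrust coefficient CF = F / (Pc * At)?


CF = 1394000 / (20e6 * 0.049) = 1.42

1.42


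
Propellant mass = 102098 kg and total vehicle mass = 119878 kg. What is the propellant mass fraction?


PMF = 102098 / 119878 = 0.852

0.852


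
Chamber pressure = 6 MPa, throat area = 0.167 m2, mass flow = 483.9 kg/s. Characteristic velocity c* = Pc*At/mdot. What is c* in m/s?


c* = 6e6 * 0.167 / 483.9 = 2071 m/s

2071 m/s


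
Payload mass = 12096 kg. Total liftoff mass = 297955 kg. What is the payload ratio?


PR = 12096 / 297955 = 0.0406

0.0406


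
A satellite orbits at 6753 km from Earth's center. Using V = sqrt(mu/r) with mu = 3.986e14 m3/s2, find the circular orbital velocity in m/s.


V = sqrt(3.986e14 / 6753000) = 7683 m/s

7683 m/s


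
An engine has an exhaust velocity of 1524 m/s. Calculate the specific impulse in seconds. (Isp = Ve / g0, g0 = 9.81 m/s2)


Isp = Ve / g0 = 1524 / 9.81 = 155.4 s

155.4 s


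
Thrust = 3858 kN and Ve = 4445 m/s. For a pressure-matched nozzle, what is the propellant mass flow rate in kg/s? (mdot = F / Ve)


mdot = F / Ve = 3858000 / 4445 = 867.9 kg/s

867.9 kg/s


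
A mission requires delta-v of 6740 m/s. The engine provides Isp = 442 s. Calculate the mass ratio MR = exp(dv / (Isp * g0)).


Ve = 442 * 9.81 = 4336.02 m/s
MR = exp(6740 / 4336.02) = 4.732

4.732


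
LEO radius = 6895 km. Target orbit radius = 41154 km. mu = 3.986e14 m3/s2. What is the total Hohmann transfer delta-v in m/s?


V1 = sqrt(mu/r1) = 7603.29 m/s
dV1 = V1*(sqrt(2*r2/(r1+r2)) - 1) = 2348.02 m/s
V2 = sqrt(mu/r2) = 3112.17 m/s
dV2 = V2*(1 - sqrt(2*r1/(r1+r2))) = 1444.91 m/s
Total dV = 3793 m/s

3793 m/s


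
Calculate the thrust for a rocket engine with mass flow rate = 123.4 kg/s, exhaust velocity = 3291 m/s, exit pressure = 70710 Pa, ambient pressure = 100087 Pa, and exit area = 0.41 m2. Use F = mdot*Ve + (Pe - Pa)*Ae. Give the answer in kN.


F = 123.4 * 3291 + (70710 - 100087) * 0.41 = 394065.0 N = 394.1 kN

394.1 kN


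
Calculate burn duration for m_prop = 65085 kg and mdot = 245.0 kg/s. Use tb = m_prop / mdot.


tb = 65085 / 245.0 = 265.7 s

265.7 s


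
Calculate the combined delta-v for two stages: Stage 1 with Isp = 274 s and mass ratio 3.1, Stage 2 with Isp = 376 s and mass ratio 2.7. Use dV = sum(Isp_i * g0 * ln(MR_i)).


dV1 = 274 * 9.81 * ln(3.1) = 3041.1 m/s
dV2 = 376 * 9.81 * ln(2.7) = 3663.7 m/s
Total dV = 3041.1 + 3663.7 = 6704.8 m/s ~ 6705 m/s

6705 m/s


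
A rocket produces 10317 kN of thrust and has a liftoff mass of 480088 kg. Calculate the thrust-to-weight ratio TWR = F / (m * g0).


TWR = 10317000 / (480088 * 9.81) = 2.19

2.19


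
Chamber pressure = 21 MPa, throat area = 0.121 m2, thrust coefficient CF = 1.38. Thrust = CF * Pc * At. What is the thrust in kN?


F = 1.38 * 21e6 * 0.121 = 3.5066e+06 N = 3506.6 kN

3506.6 kN


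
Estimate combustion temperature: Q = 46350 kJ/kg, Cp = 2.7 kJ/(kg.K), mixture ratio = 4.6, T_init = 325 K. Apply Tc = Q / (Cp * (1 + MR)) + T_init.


Tc = 46350 / (2.7 * (1 + 4.6)) + 325 = 3390 K

3390 K


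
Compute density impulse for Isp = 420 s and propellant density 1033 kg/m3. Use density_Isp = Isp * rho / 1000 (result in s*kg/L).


rho*Isp = 420 * 1033 / 1000 = 434 s*kg/L

434 s*kg/L


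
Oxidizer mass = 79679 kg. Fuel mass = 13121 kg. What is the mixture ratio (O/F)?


MR = 79679 / 13121 = 6.07

6.07


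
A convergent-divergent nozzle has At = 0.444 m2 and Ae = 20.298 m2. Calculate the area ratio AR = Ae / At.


AR = 20.298 / 0.444 = 45.7

45.7


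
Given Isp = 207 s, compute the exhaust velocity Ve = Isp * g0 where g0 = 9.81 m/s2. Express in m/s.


Ve = Isp * g0 = 207 * 9.81 = 2030.7 m/s

2030.7 m/s


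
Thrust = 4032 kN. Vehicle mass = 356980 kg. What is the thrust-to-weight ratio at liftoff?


TWR = 4032000 / (356980 * 9.81) = 1.15

1.15


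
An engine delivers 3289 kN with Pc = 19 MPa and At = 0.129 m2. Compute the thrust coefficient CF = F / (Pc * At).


CF = 3289000 / (19e6 * 0.129) = 1.34

1.34


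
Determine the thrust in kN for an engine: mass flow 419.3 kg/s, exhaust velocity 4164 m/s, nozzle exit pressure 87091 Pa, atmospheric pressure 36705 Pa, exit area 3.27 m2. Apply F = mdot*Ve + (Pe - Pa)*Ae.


F = 419.3 * 4164 + (87091 - 36705) * 3.27 = 1.9107e+06 N = 1910.7 kN

1910.7 kN


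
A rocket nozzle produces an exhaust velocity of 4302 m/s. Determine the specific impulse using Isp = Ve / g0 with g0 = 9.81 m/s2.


Isp = Ve / g0 = 4302 / 9.81 = 438.5 s

438.5 s


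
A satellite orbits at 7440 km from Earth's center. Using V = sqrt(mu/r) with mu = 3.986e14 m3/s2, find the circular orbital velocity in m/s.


V = sqrt(3.986e14 / 7440000) = 7320 m/s

7320 m/s


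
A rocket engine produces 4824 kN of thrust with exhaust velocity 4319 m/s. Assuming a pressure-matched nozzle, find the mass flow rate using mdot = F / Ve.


mdot = F / Ve = 4824000 / 4319 = 1116.9 kg/s

1116.9 kg/s


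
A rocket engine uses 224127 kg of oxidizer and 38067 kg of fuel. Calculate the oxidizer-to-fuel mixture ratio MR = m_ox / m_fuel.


MR = 224127 / 38067 = 5.89

5.89


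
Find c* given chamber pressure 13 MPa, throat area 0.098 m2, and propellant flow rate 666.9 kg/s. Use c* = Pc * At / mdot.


c* = 13e6 * 0.098 / 666.9 = 1910 m/s

1910 m/s


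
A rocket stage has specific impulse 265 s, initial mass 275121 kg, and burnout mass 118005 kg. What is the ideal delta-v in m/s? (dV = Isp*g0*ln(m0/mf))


Ve = 265 * 9.81 = 2599.65 m/s
dV = 2599.65 * ln(275121/118005) = 2201 m/s

2201 m/s


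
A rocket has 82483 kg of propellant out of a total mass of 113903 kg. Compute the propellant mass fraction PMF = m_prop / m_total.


PMF = 82483 / 113903 = 0.724

0.724


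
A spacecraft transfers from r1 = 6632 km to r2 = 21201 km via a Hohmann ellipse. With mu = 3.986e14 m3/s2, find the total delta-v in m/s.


V1 = sqrt(mu/r1) = 7752.58 m/s
dV1 = V1*(sqrt(2*r2/(r1+r2)) - 1) = 1816.26 m/s
V2 = sqrt(mu/r2) = 4336.01 m/s
dV2 = V2*(1 - sqrt(2*r1/(r1+r2))) = 1342.73 m/s
Total dV = 3159 m/s

3159 m/s


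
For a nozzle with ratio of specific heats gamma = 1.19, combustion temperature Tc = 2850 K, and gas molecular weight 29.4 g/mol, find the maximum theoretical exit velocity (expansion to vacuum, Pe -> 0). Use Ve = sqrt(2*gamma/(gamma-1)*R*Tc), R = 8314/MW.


R = 8314 / 29.4 = 282.79 J/(kg.K)
Ve = sqrt(2 * 1.19 / (1.19 - 1) * 282.79 * 2850) = 3177 m/s

3177 m/s


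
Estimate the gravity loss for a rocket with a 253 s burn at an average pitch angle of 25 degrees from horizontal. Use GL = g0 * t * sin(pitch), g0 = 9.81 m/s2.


GL = 9.81 * 253 * sin(25 deg) = 1049 m/s

1049 m/s


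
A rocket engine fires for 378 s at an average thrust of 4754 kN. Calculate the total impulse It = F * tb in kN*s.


It = 4754 * 378 = 1797012 kN*s

1797012 kN*s


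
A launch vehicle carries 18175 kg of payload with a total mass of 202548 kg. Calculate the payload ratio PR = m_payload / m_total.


PR = 18175 / 202548 = 0.0897

0.0897


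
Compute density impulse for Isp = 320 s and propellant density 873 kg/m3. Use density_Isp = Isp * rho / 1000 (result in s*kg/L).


rho*Isp = 320 * 873 / 1000 = 279 s*kg/L

279 s*kg/L


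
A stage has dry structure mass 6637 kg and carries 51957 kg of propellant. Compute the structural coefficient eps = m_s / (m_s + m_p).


eps = 6637 / (6637 + 51957) = 0.1133

0.1133


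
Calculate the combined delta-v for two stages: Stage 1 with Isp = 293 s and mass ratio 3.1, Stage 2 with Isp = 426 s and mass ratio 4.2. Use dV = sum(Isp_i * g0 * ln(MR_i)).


dV1 = 293 * 9.81 * ln(3.1) = 3252.0 m/s
dV2 = 426 * 9.81 * ln(4.2) = 5997.3 m/s
Total dV = 3252.0 + 5997.3 = 9249.3 m/s ~ 9249 m/s

9249 m/s


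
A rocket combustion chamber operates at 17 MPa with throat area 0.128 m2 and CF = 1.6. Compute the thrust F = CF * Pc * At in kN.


F = 1.6 * 17e6 * 0.128 = 3.4816e+06 N = 3481.6 kN

3481.6 kN


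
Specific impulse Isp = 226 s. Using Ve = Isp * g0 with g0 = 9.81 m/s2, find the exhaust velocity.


Ve = Isp * g0 = 226 * 9.81 = 2217.1 m/s

2217.1 m/s


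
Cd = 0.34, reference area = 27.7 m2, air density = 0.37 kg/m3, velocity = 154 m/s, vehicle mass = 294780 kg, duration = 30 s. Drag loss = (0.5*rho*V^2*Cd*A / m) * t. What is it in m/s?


D = 0.5 * 0.37 * 154^2 * 0.34 * 27.7 = 41321.1 N
a = 41321.1 / 294780 = 0.1402 m/s2
dV = 0.1402 * 30 = 4.2 m/s

4.2 m/s


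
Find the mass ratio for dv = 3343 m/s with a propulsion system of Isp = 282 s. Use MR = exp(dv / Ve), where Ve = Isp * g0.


Ve = 282 * 9.81 = 2766.42 m/s
MR = exp(3343 / 2766.42) = 3.348

3.348


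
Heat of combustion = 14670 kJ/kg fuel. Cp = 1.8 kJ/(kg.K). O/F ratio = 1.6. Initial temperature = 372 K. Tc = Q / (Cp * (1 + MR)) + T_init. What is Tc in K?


Tc = 14670 / (1.8 * (1 + 1.6)) + 372 = 3507 K

3507 K


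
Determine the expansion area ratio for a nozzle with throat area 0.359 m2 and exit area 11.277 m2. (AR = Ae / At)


AR = 11.277 / 0.359 = 31.4

31.4


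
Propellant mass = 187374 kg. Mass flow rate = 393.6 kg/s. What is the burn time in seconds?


tb = 187374 / 393.6 = 476.1 s

476.1 s


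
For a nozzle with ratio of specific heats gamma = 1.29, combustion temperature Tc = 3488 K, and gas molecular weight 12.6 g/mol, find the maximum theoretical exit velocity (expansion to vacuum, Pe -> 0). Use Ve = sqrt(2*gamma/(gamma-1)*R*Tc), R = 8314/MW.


R = 8314 / 12.6 = 659.84 J/(kg.K)
Ve = sqrt(2 * 1.29 / (1.29 - 1) * 659.84 * 3488) = 4525 m/s

4525 m/s


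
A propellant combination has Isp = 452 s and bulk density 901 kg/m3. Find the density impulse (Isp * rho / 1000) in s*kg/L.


rho*Isp = 452 * 901 / 1000 = 407 s*kg/L

407 s*kg/L


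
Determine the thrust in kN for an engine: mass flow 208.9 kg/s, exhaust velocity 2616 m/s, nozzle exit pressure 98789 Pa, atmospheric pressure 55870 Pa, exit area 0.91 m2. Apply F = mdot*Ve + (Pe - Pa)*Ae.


F = 208.9 * 2616 + (98789 - 55870) * 0.91 = 585539.0 N = 585.5 kN

585.5 kN


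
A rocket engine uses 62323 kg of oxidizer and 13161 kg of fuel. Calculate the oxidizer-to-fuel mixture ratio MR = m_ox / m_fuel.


MR = 62323 / 13161 = 4.74

4.74


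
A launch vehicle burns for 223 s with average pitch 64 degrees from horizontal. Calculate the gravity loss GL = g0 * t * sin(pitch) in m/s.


GL = 9.81 * 223 * sin(64 deg) = 1966 m/s

1966 m/s


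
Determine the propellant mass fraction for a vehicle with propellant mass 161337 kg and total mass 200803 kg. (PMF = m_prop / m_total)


PMF = 161337 / 200803 = 0.803

0.803


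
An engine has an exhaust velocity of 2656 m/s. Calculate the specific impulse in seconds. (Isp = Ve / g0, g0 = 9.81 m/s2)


Isp = Ve / g0 = 2656 / 9.81 = 270.7 s

270.7 s


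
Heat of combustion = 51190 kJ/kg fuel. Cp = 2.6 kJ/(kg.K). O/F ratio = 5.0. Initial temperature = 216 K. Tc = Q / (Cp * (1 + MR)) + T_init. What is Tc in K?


Tc = 51190 / (2.6 * (1 + 5.0)) + 216 = 3497 K

3497 K


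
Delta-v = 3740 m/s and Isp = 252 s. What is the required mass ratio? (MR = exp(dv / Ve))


Ve = 252 * 9.81 = 2472.12 m/s
MR = exp(3740 / 2472.12) = 4.54

4.54


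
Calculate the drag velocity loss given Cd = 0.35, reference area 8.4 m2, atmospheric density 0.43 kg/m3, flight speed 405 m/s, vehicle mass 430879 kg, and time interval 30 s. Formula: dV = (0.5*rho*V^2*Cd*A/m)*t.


D = 0.5 * 0.43 * 405^2 * 0.35 * 8.4 = 103680.2 N
a = 103680.2 / 430879 = 0.2406 m/s2
dV = 0.2406 * 30 = 7.2 m/s

7.2 m/s


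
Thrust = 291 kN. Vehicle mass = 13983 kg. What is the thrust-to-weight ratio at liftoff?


TWR = 291000 / (13983 * 9.81) = 2.12

2.12


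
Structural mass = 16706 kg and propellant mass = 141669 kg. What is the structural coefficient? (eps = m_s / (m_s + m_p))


eps = 16706 / (16706 + 141669) = 0.1055

0.1055


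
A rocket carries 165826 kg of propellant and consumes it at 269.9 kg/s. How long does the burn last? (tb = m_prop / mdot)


tb = 165826 / 269.9 = 614.4 s

614.4 s


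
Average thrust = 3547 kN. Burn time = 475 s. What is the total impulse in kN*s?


It = 3547 * 475 = 1684825 kN*s

1684825 kN*s


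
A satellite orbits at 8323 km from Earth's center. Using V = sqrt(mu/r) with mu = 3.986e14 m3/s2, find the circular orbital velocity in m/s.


V = sqrt(3.986e14 / 8323000) = 6920 m/s

6920 m/s


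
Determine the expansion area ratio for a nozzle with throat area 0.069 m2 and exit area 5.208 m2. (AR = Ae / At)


AR = 5.208 / 0.069 = 75.5

75.5


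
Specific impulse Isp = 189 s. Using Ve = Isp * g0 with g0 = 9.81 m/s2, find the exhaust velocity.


Ve = Isp * g0 = 189 * 9.81 = 1854.1 m/s

1854.1 m/s


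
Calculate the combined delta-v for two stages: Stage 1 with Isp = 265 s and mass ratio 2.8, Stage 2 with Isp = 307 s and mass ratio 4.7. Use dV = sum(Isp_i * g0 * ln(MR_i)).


dV1 = 265 * 9.81 * ln(2.8) = 2676.7 m/s
dV2 = 307 * 9.81 * ln(4.7) = 4660.7 m/s
Total dV = 2676.7 + 4660.7 = 7337.4 m/s ~ 7337 m/s

7337 m/s


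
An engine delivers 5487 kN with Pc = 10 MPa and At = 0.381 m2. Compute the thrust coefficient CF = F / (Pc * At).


CF = 5487000 / (10e6 * 0.381) = 1.44

1.44


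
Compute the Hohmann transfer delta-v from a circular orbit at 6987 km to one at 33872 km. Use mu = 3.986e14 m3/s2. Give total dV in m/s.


V1 = sqrt(mu/r1) = 7553.07 m/s
dV1 = V1*(sqrt(2*r2/(r1+r2)) - 1) = 2172.5 m/s
V2 = sqrt(mu/r2) = 3430.43 m/s
dV2 = V2*(1 - sqrt(2*r1/(r1+r2))) = 1424.27 m/s
Total dV = 3597 m/s

3597 m/s


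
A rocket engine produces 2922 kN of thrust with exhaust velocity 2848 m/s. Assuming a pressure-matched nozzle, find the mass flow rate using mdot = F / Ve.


mdot = F / Ve = 2922000 / 2848 = 1026.0 kg/s

1026.0 kg/s


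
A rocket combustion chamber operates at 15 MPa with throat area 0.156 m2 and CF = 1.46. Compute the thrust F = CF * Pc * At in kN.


F = 1.46 * 15e6 * 0.156 = 3.4164e+06 N = 3416.4 kN

3416.4 kN


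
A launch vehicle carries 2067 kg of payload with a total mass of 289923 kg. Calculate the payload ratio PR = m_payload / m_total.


PR = 2067 / 289923 = 0.0071

0.0071


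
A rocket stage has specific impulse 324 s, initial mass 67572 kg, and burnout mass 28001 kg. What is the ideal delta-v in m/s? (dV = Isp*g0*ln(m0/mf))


Ve = 324 * 9.81 = 3178.44 m/s
dV = 3178.44 * ln(67572/28001) = 2800 m/s

2800 m/s


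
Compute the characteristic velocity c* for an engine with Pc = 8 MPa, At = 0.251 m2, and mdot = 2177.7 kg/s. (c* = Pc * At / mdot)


c* = 8e6 * 0.251 / 2177.7 = 922 m/s

922 m/s


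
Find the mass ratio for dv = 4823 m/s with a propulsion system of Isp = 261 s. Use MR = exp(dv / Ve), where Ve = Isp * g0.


Ve = 261 * 9.81 = 2560.41 m/s
MR = exp(4823 / 2560.41) = 6.578

6.578


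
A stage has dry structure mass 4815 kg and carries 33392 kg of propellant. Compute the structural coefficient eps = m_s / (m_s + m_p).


eps = 4815 / (4815 + 33392) = 0.126

0.126


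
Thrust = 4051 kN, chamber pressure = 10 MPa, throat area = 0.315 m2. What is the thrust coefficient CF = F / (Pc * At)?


CF = 4051000 / (10e6 * 0.315) = 1.29

1.29


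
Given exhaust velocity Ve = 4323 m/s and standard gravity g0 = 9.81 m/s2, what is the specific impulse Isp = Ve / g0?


Isp = Ve / g0 = 4323 / 9.81 = 440.7 s

440.7 s


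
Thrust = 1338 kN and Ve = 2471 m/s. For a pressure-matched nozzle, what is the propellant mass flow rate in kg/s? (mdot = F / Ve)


mdot = F / Ve = 1338000 / 2471 = 541.5 kg/s

541.5 kg/s


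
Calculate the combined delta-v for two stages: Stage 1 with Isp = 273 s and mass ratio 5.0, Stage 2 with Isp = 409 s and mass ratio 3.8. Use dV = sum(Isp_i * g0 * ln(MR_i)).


dV1 = 273 * 9.81 * ln(5.0) = 4310.3 m/s
dV2 = 409 * 9.81 * ln(3.8) = 5356.4 m/s
Total dV = 4310.3 + 5356.4 = 9666.7 m/s ~ 9667 m/s

9667 m/s


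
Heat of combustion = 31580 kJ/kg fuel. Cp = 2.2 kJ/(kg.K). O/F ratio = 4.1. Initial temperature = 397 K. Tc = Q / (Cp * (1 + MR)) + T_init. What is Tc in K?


Tc = 31580 / (2.2 * (1 + 4.1)) + 397 = 3212 K

3212 K


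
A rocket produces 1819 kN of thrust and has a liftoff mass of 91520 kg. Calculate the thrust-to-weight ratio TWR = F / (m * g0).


TWR = 1819000 / (91520 * 9.81) = 2.03

2.03


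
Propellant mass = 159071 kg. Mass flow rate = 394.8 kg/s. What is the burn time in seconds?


tb = 159071 / 394.8 = 402.9 s

402.9 s


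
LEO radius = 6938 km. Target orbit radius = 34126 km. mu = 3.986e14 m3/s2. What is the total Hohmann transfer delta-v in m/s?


V1 = sqrt(mu/r1) = 7579.69 m/s
dV1 = V1*(sqrt(2*r2/(r1+r2)) - 1) = 2192.2 m/s
V2 = sqrt(mu/r2) = 3417.64 m/s
dV2 = V2*(1 - sqrt(2*r1/(r1+r2))) = 1430.96 m/s
Total dV = 3623 m/s

3623 m/s


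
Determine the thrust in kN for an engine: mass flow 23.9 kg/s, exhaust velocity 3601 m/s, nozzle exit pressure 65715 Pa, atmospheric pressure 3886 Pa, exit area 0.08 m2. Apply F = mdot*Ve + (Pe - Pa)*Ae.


F = 23.9 * 3601 + (65715 - 3886) * 0.08 = 91010.0 N = 91.0 kN

91.0 kN


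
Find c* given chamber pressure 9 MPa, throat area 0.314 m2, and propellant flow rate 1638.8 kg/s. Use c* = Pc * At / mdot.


c* = 9e6 * 0.314 / 1638.8 = 1724 m/s

1724 m/s


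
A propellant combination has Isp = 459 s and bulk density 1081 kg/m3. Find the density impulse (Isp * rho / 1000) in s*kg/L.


rho*Isp = 459 * 1081 / 1000 = 496 s*kg/L

496 s*kg/L


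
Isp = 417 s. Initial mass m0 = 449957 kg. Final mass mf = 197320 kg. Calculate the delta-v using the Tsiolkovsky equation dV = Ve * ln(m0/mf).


Ve = 417 * 9.81 = 4090.77 m/s
dV = 4090.77 * ln(449957/197320) = 3372 m/s

3372 m/s


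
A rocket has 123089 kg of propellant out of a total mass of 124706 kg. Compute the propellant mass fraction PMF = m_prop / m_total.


PMF = 123089 / 124706 = 0.987

0.987


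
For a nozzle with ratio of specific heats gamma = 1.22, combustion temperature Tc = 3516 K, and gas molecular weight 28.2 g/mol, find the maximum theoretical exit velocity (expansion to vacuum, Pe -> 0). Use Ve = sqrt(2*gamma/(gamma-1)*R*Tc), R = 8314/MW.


R = 8314 / 28.2 = 294.82 J/(kg.K)
Ve = sqrt(2 * 1.22 / (1.22 - 1) * 294.82 * 3516) = 3391 m/s

3391 m/s


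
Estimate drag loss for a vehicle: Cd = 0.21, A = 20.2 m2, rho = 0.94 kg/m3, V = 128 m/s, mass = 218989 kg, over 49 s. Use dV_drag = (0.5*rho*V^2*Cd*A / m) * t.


D = 0.5 * 0.94 * 128^2 * 0.21 * 20.2 = 32665.44 N
a = 32665.44 / 218989 = 0.1492 m/s2
dV = 0.1492 * 49 = 7.3 m/s

7.3 m/s


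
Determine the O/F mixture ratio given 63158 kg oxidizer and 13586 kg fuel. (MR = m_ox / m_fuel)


MR = 63158 / 13586 = 4.65

4.65


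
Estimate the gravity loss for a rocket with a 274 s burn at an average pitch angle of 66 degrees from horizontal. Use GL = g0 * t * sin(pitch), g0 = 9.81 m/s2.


GL = 9.81 * 274 * sin(66 deg) = 2456 m/s

2456 m/s


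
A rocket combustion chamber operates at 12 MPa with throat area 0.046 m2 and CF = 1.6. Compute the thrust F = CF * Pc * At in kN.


F = 1.6 * 12e6 * 0.046 = 883200.0 N = 883.2 kN

883.2 kN


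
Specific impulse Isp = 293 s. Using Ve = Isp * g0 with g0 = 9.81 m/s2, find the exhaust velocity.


Ve = Isp * g0 = 293 * 9.81 = 2874.3 m/s

2874.3 m/s


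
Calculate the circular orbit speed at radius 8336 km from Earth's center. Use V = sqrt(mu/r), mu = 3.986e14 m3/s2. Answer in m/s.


V = sqrt(3.986e14 / 8336000) = 6915 m/s

6915 m/s


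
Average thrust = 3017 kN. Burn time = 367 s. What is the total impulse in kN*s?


It = 3017 * 367 = 1107239 kN*s

1107239 kN*s


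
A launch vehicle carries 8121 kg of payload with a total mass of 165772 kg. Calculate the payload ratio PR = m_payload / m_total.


PR = 8121 / 165772 = 0.049

0.049


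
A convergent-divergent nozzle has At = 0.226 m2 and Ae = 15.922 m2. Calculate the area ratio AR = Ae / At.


AR = 15.922 / 0.226 = 70.5

70.5


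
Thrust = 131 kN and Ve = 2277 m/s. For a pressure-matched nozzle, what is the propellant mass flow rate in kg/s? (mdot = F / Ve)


mdot = F / Ve = 131000 / 2277 = 57.5 kg/s

57.5 kg/s


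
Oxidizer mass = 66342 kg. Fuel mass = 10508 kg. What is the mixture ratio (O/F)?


MR = 66342 / 10508 = 6.31

6.31


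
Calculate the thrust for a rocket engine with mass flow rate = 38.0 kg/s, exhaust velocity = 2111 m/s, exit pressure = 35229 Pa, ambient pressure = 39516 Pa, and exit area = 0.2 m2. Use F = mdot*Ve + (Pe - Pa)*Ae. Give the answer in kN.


F = 38.0 * 2111 + (35229 - 39516) * 0.2 = 79361.0 N = 79.4 kN

79.4 kN


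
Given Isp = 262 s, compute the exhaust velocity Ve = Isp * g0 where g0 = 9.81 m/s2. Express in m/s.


Ve = Isp * g0 = 262 * 9.81 = 2570.2 m/s

2570.2 m/s


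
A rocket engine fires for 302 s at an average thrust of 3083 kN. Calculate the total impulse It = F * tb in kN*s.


It = 3083 * 302 = 931066 kN*s

931066 kN*s


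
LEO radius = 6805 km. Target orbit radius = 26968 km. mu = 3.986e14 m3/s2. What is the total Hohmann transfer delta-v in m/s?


V1 = sqrt(mu/r1) = 7653.4 m/s
dV1 = V1*(sqrt(2*r2/(r1+r2)) - 1) = 2018.44 m/s
V2 = sqrt(mu/r2) = 3844.54 m/s
dV2 = V2*(1 - sqrt(2*r1/(r1+r2))) = 1403.98 m/s
Total dV = 3422 m/s

3422 m/s


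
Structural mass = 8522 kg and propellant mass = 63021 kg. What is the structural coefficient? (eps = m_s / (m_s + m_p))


eps = 8522 / (8522 + 63021) = 0.1191

0.1191


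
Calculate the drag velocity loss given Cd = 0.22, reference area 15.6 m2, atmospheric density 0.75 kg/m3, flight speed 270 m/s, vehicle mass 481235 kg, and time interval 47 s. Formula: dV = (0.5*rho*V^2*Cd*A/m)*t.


D = 0.5 * 0.75 * 270^2 * 0.22 * 15.6 = 93822.3 N
a = 93822.3 / 481235 = 0.195 m/s2
dV = 0.195 * 47 = 9.2 m/s

9.2 m/s


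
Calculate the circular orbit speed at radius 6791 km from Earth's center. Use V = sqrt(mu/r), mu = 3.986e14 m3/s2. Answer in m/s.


V = sqrt(3.986e14 / 6791000) = 7661 m/s

7661 m/s


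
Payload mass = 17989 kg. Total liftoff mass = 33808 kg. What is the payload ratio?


PR = 17989 / 33808 = 0.5321

0.5321


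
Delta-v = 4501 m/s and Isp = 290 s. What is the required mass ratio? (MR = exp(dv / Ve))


Ve = 290 * 9.81 = 2844.9 m/s
MR = exp(4501 / 2844.9) = 4.865

4.865


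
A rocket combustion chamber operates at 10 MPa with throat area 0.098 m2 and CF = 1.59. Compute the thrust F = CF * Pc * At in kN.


F = 1.59 * 10e6 * 0.098 = 1.5582e+06 N = 1558.2 kN

1558.2 kN


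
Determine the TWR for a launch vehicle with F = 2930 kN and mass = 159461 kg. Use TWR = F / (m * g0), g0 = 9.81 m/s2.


TWR = 2930000 / (159461 * 9.81) = 1.87

1.87


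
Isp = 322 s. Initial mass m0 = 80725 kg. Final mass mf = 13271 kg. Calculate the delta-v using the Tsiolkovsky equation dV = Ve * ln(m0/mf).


Ve = 322 * 9.81 = 3158.82 m/s
dV = 3158.82 * ln(80725/13271) = 5703 m/s

5703 m/s


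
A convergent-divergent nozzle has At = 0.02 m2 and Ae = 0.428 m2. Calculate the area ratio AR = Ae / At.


AR = 0.428 / 0.02 = 21.4

21.4


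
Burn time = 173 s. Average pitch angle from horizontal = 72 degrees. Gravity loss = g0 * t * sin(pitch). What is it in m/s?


GL = 9.81 * 173 * sin(72 deg) = 1614 m/s

1614 m/s


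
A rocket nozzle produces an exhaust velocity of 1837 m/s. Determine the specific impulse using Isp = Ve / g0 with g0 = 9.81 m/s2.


Isp = Ve / g0 = 1837 / 9.81 = 187.3 s

187.3 s


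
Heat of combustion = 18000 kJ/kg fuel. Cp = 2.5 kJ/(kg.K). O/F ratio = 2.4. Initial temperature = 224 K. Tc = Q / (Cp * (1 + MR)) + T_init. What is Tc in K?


Tc = 18000 / (2.5 * (1 + 2.4)) + 224 = 2342 K

2342 K


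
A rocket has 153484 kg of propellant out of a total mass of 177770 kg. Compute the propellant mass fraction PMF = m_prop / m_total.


PMF = 153484 / 177770 = 0.863

0.863


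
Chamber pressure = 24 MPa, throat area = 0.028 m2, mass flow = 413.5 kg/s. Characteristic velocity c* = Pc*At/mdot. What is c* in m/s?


c* = 24e6 * 0.028 / 413.5 = 1625 m/s

1625 m/s


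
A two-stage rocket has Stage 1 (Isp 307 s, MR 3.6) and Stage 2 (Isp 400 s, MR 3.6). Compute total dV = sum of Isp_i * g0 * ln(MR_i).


dV1 = 307 * 9.81 * ln(3.6) = 3857.8 m/s
dV2 = 400 * 9.81 * ln(3.6) = 5026.4 m/s
Total dV = 3857.8 + 5026.4 = 8884.2 m/s ~ 8884 m/s

8884 m/s


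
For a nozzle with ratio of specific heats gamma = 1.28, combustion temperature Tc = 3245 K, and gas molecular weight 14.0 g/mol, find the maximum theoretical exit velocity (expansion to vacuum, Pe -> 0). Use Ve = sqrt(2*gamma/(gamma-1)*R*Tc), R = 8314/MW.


R = 8314 / 14.0 = 593.86 J/(kg.K)
Ve = sqrt(2 * 1.28 / (1.28 - 1) * 593.86 * 3245) = 4197 m/s

4197 m/s


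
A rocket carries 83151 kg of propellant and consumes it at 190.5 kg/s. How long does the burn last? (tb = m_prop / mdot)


tb = 83151 / 190.5 = 436.5 s

436.5 s


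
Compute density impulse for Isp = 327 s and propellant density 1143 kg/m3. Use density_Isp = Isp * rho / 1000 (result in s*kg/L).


rho*Isp = 327 * 1143 / 1000 = 374 s*kg/L

374 s*kg/L


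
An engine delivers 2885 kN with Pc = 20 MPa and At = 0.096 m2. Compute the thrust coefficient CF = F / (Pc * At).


CF = 2885000 / (20e6 * 0.096) = 1.5

1.5


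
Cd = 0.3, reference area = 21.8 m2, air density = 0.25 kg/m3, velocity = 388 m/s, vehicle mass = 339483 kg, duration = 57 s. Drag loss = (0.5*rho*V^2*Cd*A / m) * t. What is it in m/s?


D = 0.5 * 0.25 * 388^2 * 0.3 * 21.8 = 123069.72 N
a = 123069.72 / 339483 = 0.3625 m/s2
dV = 0.3625 * 57 = 20.7 m/s

20.7 m/s


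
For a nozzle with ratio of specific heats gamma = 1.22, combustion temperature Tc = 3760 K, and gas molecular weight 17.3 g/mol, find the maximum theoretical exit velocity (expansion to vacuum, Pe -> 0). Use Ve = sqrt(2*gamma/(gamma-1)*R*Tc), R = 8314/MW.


R = 8314 / 17.3 = 480.58 J/(kg.K)
Ve = sqrt(2 * 1.22 / (1.22 - 1) * 480.58 * 3760) = 4477 m/s

4477 m/s


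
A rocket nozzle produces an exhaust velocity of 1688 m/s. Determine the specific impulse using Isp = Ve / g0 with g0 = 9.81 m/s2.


Isp = Ve / g0 = 1688 / 9.81 = 172.1 s

172.1 s


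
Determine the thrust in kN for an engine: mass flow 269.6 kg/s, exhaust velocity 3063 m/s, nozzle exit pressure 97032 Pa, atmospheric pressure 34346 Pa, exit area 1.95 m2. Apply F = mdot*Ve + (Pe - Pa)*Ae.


F = 269.6 * 3063 + (97032 - 34346) * 1.95 = 948022.0 N = 948.0 kN

948.0 kN


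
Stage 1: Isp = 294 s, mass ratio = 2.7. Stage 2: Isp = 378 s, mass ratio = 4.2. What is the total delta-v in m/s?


dV1 = 294 * 9.81 * ln(2.7) = 2864.7 m/s
dV2 = 378 * 9.81 * ln(4.2) = 5321.6 m/s
Total dV = 2864.7 + 5321.6 = 8186.3 m/s ~ 8186 m/s

8186 m/s


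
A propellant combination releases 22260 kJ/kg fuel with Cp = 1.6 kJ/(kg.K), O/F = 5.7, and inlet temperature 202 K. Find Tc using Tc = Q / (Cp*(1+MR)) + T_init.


Tc = 22260 / (1.6 * (1 + 5.7)) + 202 = 2278 K

2278 K


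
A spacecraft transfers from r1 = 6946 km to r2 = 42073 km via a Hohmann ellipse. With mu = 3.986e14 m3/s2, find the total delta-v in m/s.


V1 = sqrt(mu/r1) = 7575.32 m/s
dV1 = V1*(sqrt(2*r2/(r1+r2)) - 1) = 2349.8 m/s
V2 = sqrt(mu/r2) = 3077.99 m/s
dV2 = V2*(1 - sqrt(2*r1/(r1+r2))) = 1439.41 m/s
Total dV = 3789 m/s

3789 m/s


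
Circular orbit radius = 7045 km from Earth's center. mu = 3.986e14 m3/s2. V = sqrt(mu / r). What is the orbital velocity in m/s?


V = sqrt(3.986e14 / 7045000) = 7522 m/s

7522 m/s


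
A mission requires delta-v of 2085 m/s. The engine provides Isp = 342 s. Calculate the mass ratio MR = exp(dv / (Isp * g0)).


Ve = 342 * 9.81 = 3355.02 m/s
MR = exp(2085 / 3355.02) = 1.862

1.862


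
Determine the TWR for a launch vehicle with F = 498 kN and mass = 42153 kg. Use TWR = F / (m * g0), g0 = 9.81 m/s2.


TWR = 498000 / (42153 * 9.81) = 1.2

1.2


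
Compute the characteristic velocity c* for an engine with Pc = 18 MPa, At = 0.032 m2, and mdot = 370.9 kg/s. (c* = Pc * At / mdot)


c* = 18e6 * 0.032 / 370.9 = 1553 m/s

1553 m/s


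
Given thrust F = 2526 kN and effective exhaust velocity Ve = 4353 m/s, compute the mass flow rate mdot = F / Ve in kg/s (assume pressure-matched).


mdot = F / Ve = 2526000 / 4353 = 580.3 kg/s

580.3 kg/s


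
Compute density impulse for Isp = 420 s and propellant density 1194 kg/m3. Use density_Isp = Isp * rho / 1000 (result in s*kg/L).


rho*Isp = 420 * 1194 / 1000 = 501 s*kg/L

501 s*kg/L


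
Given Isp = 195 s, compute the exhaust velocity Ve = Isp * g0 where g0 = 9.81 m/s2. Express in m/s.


Ve = Isp * g0 = 195 * 9.81 = 1913.0 m/s

1913.0 m/s


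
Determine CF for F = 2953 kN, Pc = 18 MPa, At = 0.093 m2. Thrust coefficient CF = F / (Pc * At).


CF = 2953000 / (18e6 * 0.093) = 1.76

1.76


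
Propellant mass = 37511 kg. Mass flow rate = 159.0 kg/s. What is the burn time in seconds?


tb = 37511 / 159.0 = 235.9 s

235.9 s


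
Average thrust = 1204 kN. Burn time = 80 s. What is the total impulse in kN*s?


It = 1204 * 80 = 96320 kN*s

96320 kN*s


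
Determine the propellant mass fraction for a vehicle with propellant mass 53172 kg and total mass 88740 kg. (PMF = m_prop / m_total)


PMF = 53172 / 88740 = 0.599

0.599


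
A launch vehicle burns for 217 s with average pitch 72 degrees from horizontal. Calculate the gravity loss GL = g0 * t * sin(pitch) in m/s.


GL = 9.81 * 217 * sin(72 deg) = 2025 m/s

2025 m/s


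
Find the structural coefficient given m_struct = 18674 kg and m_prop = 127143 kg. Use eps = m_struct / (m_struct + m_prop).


eps = 18674 / (18674 + 127143) = 0.1281

0.1281


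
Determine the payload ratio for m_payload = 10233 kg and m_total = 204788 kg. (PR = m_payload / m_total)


PR = 10233 / 204788 = 0.05

0.05


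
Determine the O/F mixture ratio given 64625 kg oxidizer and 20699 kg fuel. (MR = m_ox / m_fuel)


MR = 64625 / 20699 = 3.12

3.12


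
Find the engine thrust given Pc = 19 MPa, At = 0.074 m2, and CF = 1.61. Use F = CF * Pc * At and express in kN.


F = 1.61 * 19e6 * 0.074 = 2.2637e+06 N = 2263.7 kN

2263.7 kN


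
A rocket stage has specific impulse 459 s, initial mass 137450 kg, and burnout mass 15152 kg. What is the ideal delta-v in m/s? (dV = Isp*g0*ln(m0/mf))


Ve = 459 * 9.81 = 4502.79 m/s
dV = 4502.79 * ln(137450/15152) = 9929 m/s

9929 m/s


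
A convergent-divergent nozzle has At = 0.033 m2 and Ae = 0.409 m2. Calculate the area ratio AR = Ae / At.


AR = 0.409 / 0.033 = 12.4

12.4


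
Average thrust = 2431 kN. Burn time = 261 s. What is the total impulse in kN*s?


It = 2431 * 261 = 634491 kN*s

634491 kN*s


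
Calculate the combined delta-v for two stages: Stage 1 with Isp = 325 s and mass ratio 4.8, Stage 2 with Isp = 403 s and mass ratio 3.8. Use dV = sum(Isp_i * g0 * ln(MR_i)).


dV1 = 325 * 9.81 * ln(4.8) = 5001.1 m/s
dV2 = 403 * 9.81 * ln(3.8) = 5277.8 m/s
Total dV = 5001.1 + 5277.8 = 10278.9 m/s ~ 10279 m/s

10279 m/s


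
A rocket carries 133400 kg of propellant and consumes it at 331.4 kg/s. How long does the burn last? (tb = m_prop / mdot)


tb = 133400 / 331.4 = 402.5 s

402.5 s


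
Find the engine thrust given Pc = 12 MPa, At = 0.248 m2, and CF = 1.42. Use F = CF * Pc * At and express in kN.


F = 1.42 * 12e6 * 0.248 = 4.2259e+06 N = 4225.9 kN

4225.9 kN


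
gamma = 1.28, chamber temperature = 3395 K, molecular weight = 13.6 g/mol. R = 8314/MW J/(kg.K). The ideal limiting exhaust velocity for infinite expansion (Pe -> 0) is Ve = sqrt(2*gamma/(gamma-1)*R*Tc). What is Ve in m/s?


R = 8314 / 13.6 = 611.32 J/(kg.K)
Ve = sqrt(2 * 1.28 / (1.28 - 1) * 611.32 * 3395) = 4356 m/s

4356 m/s


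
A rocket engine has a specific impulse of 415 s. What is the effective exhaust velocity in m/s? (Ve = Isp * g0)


Ve = Isp * g0 = 415 * 9.81 = 4071.2 m/s

4071.2 m/s


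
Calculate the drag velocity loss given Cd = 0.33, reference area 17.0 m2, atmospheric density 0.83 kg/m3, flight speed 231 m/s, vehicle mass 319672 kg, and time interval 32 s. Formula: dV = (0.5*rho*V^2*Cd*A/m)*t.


D = 0.5 * 0.83 * 231^2 * 0.33 * 17.0 = 124232.41 N
a = 124232.41 / 319672 = 0.3886 m/s2
dV = 0.3886 * 32 = 12.4 m/s

12.4 m/s


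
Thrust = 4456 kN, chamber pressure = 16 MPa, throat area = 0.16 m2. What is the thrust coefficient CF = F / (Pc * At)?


CF = 4456000 / (16e6 * 0.16) = 1.74

1.74


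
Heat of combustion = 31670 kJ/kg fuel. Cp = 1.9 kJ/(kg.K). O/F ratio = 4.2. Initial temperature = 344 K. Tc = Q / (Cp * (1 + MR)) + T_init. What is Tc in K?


Tc = 31670 / (1.9 * (1 + 4.2)) + 344 = 3549 K

3549 K


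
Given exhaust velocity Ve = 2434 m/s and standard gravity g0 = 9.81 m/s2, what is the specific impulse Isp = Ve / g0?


Isp = Ve / g0 = 2434 / 9.81 = 248.1 s

248.1 s


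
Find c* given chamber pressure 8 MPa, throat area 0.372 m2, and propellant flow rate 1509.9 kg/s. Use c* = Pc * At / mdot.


c* = 8e6 * 0.372 / 1509.9 = 1971 m/s

1971 m/s


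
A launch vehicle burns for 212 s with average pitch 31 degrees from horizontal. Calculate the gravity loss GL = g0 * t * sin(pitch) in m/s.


GL = 9.81 * 212 * sin(31 deg) = 1071 m/s

1071 m/s


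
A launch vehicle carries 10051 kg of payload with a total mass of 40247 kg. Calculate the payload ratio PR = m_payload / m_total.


PR = 10051 / 40247 = 0.2497

0.2497


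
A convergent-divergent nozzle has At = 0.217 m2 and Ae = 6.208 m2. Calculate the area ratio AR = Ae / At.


AR = 6.208 / 0.217 = 28.6

28.6


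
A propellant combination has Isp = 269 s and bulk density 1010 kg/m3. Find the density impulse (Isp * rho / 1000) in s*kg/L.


rho*Isp = 269 * 1010 / 1000 = 272 s*kg/L

272 s*kg/L


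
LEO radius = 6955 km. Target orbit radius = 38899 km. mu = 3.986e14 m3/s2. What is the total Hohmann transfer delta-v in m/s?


V1 = sqrt(mu/r1) = 7570.42 m/s
dV1 = V1*(sqrt(2*r2/(r1+r2)) - 1) = 2290.46 m/s
V2 = sqrt(mu/r2) = 3201.1 m/s
dV2 = V2*(1 - sqrt(2*r1/(r1+r2))) = 1438.01 m/s
Total dV = 3728 m/s

3728 m/s


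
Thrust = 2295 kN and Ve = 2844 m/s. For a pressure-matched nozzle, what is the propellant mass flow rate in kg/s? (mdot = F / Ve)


mdot = F / Ve = 2295000 / 2844 = 807.0 kg/s

807.0 kg/s


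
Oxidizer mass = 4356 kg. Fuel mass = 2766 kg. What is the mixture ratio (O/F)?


MR = 4356 / 2766 = 1.57

1.57


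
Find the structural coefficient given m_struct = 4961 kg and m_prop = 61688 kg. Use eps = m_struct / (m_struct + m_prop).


eps = 4961 / (4961 + 61688) = 0.0744

0.0744


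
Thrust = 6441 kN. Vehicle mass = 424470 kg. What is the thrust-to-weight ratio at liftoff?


TWR = 6441000 / (424470 * 9.81) = 1.55

1.55


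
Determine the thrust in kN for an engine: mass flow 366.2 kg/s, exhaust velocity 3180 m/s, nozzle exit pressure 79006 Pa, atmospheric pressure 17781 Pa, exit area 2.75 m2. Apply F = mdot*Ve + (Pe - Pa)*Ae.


F = 366.2 * 3180 + (79006 - 17781) * 2.75 = 1.3329e+06 N = 1332.9 kN

1332.9 kN


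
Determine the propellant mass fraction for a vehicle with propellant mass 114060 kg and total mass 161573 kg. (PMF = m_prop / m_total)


PMF = 114060 / 161573 = 0.706

0.706


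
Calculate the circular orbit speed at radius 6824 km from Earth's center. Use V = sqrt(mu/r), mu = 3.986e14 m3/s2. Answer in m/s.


V = sqrt(3.986e14 / 6824000) = 7643 m/s

7643 m/s


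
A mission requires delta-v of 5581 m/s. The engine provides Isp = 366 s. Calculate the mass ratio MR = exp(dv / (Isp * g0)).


Ve = 366 * 9.81 = 3590.46 m/s
MR = exp(5581 / 3590.46) = 4.732

4.732


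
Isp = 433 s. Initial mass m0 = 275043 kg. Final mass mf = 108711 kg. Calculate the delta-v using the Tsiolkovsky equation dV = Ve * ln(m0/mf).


Ve = 433 * 9.81 = 4247.73 m/s
dV = 4247.73 * ln(275043/108711) = 3943 m/s

3943 m/s


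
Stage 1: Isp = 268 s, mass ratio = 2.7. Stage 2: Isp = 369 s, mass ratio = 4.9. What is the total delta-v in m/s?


dV1 = 268 * 9.81 * ln(2.7) = 2611.3 m/s
dV2 = 369 * 9.81 * ln(4.9) = 5752.9 m/s
Total dV = 2611.3 + 5752.9 = 8364.2 m/s ~ 8364 m/s

8364 m/s


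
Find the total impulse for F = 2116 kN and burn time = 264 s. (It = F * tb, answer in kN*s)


It = 2116 * 264 = 558624 kN*s

558624 kN*s


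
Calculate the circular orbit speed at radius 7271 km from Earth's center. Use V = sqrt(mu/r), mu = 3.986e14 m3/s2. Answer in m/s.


V = sqrt(3.986e14 / 7271000) = 7404 m/s

7404 m/s


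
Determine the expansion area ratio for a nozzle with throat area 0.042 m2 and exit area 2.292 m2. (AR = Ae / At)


AR = 2.292 / 0.042 = 54.6

54.6


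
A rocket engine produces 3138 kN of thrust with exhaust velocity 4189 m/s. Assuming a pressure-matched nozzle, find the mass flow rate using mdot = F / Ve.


mdot = F / Ve = 3138000 / 4189 = 749.1 kg/s

749.1 kg/s


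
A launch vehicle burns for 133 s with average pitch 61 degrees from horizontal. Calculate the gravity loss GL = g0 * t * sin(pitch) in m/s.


GL = 9.81 * 133 * sin(61 deg) = 1141 m/s

1141 m/s


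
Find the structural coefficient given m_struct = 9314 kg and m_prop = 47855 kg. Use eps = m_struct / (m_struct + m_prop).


eps = 9314 / (9314 + 47855) = 0.1629

0.1629


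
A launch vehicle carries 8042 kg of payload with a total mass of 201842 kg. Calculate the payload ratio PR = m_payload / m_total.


PR = 8042 / 201842 = 0.0398

0.0398
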